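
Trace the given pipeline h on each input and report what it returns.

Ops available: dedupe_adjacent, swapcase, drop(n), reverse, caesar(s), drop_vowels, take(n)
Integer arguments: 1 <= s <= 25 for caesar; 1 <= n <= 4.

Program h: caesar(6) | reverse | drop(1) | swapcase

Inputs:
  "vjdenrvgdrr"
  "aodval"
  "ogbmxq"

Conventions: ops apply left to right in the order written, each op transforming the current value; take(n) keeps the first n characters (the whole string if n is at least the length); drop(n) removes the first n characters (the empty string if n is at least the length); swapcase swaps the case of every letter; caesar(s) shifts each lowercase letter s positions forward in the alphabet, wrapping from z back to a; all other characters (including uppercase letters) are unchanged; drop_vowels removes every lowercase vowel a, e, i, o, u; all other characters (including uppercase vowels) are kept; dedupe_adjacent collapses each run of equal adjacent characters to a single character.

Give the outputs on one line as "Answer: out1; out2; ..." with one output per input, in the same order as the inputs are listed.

Execution, op by op:
  "vjdenrvgdrr" -> "bpjktxbmjxx" -> "xxjmbxtkjpb" -> "xjmbxtkjpb" -> "XJMBXTKJPB"
  "aodval" -> "gujbgr" -> "rgbjug" -> "gbjug" -> "GBJUG"
  "ogbmxq" -> "umhsdw" -> "wdshmu" -> "dshmu" -> "DSHMU"

"XJMBXTKJPB"; "GBJUG"; "DSHMU"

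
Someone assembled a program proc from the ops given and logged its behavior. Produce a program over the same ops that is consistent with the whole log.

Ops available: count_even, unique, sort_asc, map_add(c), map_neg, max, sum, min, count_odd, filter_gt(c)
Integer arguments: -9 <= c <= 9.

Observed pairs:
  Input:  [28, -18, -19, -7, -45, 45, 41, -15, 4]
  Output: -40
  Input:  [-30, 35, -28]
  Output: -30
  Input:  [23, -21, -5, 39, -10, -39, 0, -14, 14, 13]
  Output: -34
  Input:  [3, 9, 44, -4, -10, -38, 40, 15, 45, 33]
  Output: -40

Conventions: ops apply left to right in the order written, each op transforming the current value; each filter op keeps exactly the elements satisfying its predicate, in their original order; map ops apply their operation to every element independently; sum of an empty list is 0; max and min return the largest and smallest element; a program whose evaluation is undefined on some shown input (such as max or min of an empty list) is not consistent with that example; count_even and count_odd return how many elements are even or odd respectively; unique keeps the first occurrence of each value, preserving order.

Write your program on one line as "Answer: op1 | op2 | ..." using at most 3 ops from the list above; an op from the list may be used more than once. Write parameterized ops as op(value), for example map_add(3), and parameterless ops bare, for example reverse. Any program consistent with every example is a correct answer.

map_add(-5) | map_neg | min

Check, running the answer program on each example:
  [28, -18, -19, -7, -45, 45, 41, -15, 4] -> [23, -23, -24, -12, -50, 40, 36, -20, -1] -> [-23, 23, 24, 12, 50, -40, -36, 20, 1] -> -40
  [-30, 35, -28] -> [-35, 30, -33] -> [35, -30, 33] -> -30
  [23, -21, -5, 39, -10, -39, 0, -14, 14, 13] -> [18, -26, -10, 34, -15, -44, -5, -19, 9, 8] -> [-18, 26, 10, -34, 15, 44, 5, 19, -9, -8] -> -34
  [3, 9, 44, -4, -10, -38, 40, 15, 45, 33] -> [-2, 4, 39, -9, -15, -43, 35, 10, 40, 28] -> [2, -4, -39, 9, 15, 43, -35, -10, -40, -28] -> -40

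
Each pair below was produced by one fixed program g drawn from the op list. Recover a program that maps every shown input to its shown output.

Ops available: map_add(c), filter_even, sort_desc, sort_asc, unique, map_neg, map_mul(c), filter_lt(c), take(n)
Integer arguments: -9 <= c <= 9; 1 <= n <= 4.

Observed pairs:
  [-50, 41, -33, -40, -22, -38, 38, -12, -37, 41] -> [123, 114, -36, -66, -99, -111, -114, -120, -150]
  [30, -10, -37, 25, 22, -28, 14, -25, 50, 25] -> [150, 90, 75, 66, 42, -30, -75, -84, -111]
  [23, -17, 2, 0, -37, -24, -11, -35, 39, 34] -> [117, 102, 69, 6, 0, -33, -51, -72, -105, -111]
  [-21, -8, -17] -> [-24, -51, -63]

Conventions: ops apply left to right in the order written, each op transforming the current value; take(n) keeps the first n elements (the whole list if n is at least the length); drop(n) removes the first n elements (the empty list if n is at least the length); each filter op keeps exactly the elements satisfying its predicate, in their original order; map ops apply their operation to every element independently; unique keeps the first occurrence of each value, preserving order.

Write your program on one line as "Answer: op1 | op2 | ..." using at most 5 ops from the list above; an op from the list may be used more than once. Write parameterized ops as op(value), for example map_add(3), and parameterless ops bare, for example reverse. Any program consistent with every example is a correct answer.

map_mul(-3) | unique | sort_asc | map_neg

Check, running the answer program on each example:
  [-50, 41, -33, -40, -22, -38, 38, -12, -37, 41] -> [150, -123, 99, 120, 66, 114, -114, 36, 111, -123] -> [150, -123, 99, 120, 66, 114, -114, 36, 111] -> [-123, -114, 36, 66, 99, 111, 114, 120, 150] -> [123, 114, -36, -66, -99, -111, -114, -120, -150]
  [30, -10, -37, 25, 22, -28, 14, -25, 50, 25] -> [-90, 30, 111, -75, -66, 84, -42, 75, -150, -75] -> [-90, 30, 111, -75, -66, 84, -42, 75, -150] -> [-150, -90, -75, -66, -42, 30, 75, 84, 111] -> [150, 90, 75, 66, 42, -30, -75, -84, -111]
  [23, -17, 2, 0, -37, -24, -11, -35, 39, 34] -> [-69, 51, -6, 0, 111, 72, 33, 105, -117, -102] -> [-69, 51, -6, 0, 111, 72, 33, 105, -117, -102] -> [-117, -102, -69, -6, 0, 33, 51, 72, 105, 111] -> [117, 102, 69, 6, 0, -33, -51, -72, -105, -111]
  [-21, -8, -17] -> [63, 24, 51] -> [63, 24, 51] -> [24, 51, 63] -> [-24, -51, -63]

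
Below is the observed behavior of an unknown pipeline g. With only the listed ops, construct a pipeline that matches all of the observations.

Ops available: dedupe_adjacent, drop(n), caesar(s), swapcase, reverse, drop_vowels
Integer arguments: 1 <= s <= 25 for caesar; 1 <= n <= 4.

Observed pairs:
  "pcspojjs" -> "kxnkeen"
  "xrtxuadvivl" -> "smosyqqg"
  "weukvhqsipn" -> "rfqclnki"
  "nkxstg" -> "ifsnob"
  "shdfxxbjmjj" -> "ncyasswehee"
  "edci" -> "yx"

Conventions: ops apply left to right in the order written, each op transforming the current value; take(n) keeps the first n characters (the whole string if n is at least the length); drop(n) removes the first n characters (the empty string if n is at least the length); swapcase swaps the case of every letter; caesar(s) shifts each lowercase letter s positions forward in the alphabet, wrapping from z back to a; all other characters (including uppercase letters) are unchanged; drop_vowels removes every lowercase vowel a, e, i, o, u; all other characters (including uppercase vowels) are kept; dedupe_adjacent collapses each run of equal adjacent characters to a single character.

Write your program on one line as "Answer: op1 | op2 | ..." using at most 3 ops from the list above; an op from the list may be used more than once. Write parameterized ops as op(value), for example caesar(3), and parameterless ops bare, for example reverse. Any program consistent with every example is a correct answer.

drop_vowels | caesar(21)

Check, running the answer program on each example:
  "pcspojjs" -> "pcspjjs" -> "kxnkeen"
  "xrtxuadvivl" -> "xrtxdvvl" -> "smosyqqg"
  "weukvhqsipn" -> "wkvhqspn" -> "rfqclnki"
  "nkxstg" -> "nkxstg" -> "ifsnob"
  "shdfxxbjmjj" -> "shdfxxbjmjj" -> "ncyasswehee"
  "edci" -> "dc" -> "yx"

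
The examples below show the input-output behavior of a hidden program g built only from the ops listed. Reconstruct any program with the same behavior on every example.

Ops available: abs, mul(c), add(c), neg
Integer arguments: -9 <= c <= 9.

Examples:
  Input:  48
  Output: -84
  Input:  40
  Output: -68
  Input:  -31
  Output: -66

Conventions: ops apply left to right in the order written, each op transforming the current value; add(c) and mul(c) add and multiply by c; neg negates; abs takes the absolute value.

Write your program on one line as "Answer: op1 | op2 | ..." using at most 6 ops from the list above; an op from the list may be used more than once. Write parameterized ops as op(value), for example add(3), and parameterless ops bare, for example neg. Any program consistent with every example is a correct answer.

neg | add(4) | neg | abs | add(-2) | mul(-2)

Check, running the answer program on each example:
  48 -> -48 -> -44 -> 44 -> 44 -> 42 -> -84
  40 -> -40 -> -36 -> 36 -> 36 -> 34 -> -68
  -31 -> 31 -> 35 -> -35 -> 35 -> 33 -> -66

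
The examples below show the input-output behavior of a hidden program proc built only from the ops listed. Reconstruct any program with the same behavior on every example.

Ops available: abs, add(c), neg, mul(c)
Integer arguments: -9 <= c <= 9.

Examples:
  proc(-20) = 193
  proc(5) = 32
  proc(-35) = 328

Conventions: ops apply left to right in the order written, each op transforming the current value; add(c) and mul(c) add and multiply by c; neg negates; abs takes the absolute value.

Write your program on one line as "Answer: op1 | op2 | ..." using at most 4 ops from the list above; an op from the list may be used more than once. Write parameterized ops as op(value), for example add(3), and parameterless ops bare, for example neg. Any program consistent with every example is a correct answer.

add(-2) | mul(-9) | add(-5) | abs

Check, running the answer program on each example:
  -20 -> -22 -> 198 -> 193 -> 193
  5 -> 3 -> -27 -> -32 -> 32
  -35 -> -37 -> 333 -> 328 -> 328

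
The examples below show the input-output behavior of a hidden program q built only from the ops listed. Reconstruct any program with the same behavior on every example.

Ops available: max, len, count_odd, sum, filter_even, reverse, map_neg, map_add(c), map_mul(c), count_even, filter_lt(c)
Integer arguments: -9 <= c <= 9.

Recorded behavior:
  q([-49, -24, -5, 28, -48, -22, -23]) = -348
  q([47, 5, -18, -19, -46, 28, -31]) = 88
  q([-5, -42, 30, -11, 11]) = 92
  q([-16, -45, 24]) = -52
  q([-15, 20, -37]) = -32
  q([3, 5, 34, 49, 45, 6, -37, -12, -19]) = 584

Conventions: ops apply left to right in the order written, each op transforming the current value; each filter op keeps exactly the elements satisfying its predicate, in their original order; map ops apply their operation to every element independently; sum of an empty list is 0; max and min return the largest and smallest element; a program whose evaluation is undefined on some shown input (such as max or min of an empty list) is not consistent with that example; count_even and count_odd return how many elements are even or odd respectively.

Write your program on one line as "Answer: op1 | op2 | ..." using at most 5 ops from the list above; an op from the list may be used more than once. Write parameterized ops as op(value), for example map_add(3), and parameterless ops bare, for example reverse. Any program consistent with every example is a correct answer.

map_add(8) | map_neg | map_mul(-4) | sum

Check, running the answer program on each example:
  [-49, -24, -5, 28, -48, -22, -23] -> [-41, -16, 3, 36, -40, -14, -15] -> [41, 16, -3, -36, 40, 14, 15] -> [-164, -64, 12, 144, -160, -56, -60] -> -348
  [47, 5, -18, -19, -46, 28, -31] -> [55, 13, -10, -11, -38, 36, -23] -> [-55, -13, 10, 11, 38, -36, 23] -> [220, 52, -40, -44, -152, 144, -92] -> 88
  [-5, -42, 30, -11, 11] -> [3, -34, 38, -3, 19] -> [-3, 34, -38, 3, -19] -> [12, -136, 152, -12, 76] -> 92
  [-16, -45, 24] -> [-8, -37, 32] -> [8, 37, -32] -> [-32, -148, 128] -> -52
  [-15, 20, -37] -> [-7, 28, -29] -> [7, -28, 29] -> [-28, 112, -116] -> -32
  [3, 5, 34, 49, 45, 6, -37, -12, -19] -> [11, 13, 42, 57, 53, 14, -29, -4, -11] -> [-11, -13, -42, -57, -53, -14, 29, 4, 11] -> [44, 52, 168, 228, 212, 56, -116, -16, -44] -> 584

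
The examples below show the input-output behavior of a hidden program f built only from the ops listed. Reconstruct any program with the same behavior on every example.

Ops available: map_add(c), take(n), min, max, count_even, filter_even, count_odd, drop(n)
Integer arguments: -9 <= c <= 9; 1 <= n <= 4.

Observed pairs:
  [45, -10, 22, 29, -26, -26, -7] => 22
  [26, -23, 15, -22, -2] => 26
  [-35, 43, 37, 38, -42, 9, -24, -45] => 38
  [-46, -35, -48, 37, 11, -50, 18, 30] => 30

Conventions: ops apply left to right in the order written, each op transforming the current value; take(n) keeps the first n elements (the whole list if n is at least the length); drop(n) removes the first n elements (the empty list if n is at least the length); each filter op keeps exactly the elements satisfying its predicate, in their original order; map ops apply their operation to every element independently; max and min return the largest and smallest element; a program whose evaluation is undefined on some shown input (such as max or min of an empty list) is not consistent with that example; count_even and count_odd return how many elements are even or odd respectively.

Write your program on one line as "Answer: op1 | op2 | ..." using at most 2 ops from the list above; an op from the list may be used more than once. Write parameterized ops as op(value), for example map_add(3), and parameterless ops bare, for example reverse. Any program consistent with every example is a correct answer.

filter_even | max

Check, running the answer program on each example:
  [45, -10, 22, 29, -26, -26, -7] -> [-10, 22, -26, -26] -> 22
  [26, -23, 15, -22, -2] -> [26, -22, -2] -> 26
  [-35, 43, 37, 38, -42, 9, -24, -45] -> [38, -42, -24] -> 38
  [-46, -35, -48, 37, 11, -50, 18, 30] -> [-46, -48, -50, 18, 30] -> 30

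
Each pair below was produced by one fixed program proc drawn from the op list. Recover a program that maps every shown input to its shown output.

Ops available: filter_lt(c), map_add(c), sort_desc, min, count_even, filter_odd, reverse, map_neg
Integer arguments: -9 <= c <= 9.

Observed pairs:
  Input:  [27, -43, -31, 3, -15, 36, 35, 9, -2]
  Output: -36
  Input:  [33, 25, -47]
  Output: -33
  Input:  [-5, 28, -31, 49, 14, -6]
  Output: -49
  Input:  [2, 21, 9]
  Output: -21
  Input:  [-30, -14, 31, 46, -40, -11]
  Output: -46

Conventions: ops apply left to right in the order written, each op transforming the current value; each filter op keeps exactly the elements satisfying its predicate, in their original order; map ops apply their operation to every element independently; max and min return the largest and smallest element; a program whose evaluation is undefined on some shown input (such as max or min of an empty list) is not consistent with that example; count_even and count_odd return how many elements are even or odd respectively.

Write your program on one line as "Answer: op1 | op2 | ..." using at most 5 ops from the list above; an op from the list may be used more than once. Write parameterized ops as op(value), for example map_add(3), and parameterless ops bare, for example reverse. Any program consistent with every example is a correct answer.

sort_desc | reverse | map_neg | min

Check, running the answer program on each example:
  [27, -43, -31, 3, -15, 36, 35, 9, -2] -> [36, 35, 27, 9, 3, -2, -15, -31, -43] -> [-43, -31, -15, -2, 3, 9, 27, 35, 36] -> [43, 31, 15, 2, -3, -9, -27, -35, -36] -> -36
  [33, 25, -47] -> [33, 25, -47] -> [-47, 25, 33] -> [47, -25, -33] -> -33
  [-5, 28, -31, 49, 14, -6] -> [49, 28, 14, -5, -6, -31] -> [-31, -6, -5, 14, 28, 49] -> [31, 6, 5, -14, -28, -49] -> -49
  [2, 21, 9] -> [21, 9, 2] -> [2, 9, 21] -> [-2, -9, -21] -> -21
  [-30, -14, 31, 46, -40, -11] -> [46, 31, -11, -14, -30, -40] -> [-40, -30, -14, -11, 31, 46] -> [40, 30, 14, 11, -31, -46] -> -46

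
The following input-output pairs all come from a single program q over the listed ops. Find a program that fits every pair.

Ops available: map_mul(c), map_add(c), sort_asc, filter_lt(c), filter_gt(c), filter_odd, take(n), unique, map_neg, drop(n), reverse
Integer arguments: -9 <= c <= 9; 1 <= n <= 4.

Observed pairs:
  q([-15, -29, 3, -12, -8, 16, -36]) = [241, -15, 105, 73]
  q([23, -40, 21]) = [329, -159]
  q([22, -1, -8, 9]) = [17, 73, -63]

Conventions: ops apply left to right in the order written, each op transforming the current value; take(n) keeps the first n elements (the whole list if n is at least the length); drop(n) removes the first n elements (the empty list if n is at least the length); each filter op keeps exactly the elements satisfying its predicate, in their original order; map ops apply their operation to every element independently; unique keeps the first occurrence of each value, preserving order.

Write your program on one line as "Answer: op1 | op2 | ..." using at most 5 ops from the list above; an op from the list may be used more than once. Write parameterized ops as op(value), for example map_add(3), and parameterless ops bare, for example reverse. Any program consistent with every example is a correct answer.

map_neg | map_mul(8) | drop(1) | map_add(9) | take(4)

Check, running the answer program on each example:
  [-15, -29, 3, -12, -8, 16, -36] -> [15, 29, -3, 12, 8, -16, 36] -> [120, 232, -24, 96, 64, -128, 288] -> [232, -24, 96, 64, -128, 288] -> [241, -15, 105, 73, -119, 297] -> [241, -15, 105, 73]
  [23, -40, 21] -> [-23, 40, -21] -> [-184, 320, -168] -> [320, -168] -> [329, -159] -> [329, -159]
  [22, -1, -8, 9] -> [-22, 1, 8, -9] -> [-176, 8, 64, -72] -> [8, 64, -72] -> [17, 73, -63] -> [17, 73, -63]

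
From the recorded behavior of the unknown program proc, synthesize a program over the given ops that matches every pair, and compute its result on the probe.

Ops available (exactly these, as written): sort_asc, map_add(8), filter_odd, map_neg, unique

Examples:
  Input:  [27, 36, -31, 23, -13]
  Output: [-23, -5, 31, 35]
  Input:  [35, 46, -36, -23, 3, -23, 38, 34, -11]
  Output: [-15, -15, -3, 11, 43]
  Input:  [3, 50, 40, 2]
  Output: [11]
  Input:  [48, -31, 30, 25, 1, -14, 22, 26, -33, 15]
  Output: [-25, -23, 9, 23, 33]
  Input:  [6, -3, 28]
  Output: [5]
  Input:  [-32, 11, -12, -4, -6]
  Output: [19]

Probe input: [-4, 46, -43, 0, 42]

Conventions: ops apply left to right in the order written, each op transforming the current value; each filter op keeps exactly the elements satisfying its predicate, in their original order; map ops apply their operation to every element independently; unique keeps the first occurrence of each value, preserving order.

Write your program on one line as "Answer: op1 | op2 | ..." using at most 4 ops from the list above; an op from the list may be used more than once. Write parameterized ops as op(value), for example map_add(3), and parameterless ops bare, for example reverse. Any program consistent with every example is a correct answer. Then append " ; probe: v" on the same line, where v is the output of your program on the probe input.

filter_odd | map_add(8) | sort_asc ; probe: [-35]

Check, running the answer program on each example:
  [27, 36, -31, 23, -13] -> [27, -31, 23, -13] -> [35, -23, 31, -5] -> [-23, -5, 31, 35]
  [35, 46, -36, -23, 3, -23, 38, 34, -11] -> [35, -23, 3, -23, -11] -> [43, -15, 11, -15, -3] -> [-15, -15, -3, 11, 43]
  [3, 50, 40, 2] -> [3] -> [11] -> [11]
  [48, -31, 30, 25, 1, -14, 22, 26, -33, 15] -> [-31, 25, 1, -33, 15] -> [-23, 33, 9, -25, 23] -> [-25, -23, 9, 23, 33]
  [6, -3, 28] -> [-3] -> [5] -> [5]
  [-32, 11, -12, -4, -6] -> [11] -> [19] -> [19]
  probe: [-4, 46, -43, 0, 42] -> [-43] -> [-35] -> [-35]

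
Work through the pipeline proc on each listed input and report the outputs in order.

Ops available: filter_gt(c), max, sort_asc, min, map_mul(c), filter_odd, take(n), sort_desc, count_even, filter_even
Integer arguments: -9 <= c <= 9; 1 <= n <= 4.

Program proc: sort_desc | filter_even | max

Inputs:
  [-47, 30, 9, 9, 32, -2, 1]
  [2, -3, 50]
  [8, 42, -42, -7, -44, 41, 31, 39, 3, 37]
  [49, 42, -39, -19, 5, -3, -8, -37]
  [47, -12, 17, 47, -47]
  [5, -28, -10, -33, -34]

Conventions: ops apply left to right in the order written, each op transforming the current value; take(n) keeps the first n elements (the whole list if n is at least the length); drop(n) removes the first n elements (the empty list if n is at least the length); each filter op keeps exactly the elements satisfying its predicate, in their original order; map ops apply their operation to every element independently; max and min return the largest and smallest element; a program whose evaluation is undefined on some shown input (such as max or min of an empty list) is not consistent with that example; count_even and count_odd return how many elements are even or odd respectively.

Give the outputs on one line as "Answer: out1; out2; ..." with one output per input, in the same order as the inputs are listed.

Execution, op by op:
  [-47, 30, 9, 9, 32, -2, 1] -> [32, 30, 9, 9, 1, -2, -47] -> [32, 30, -2] -> 32
  [2, -3, 50] -> [50, 2, -3] -> [50, 2] -> 50
  [8, 42, -42, -7, -44, 41, 31, 39, 3, 37] -> [42, 41, 39, 37, 31, 8, 3, -7, -42, -44] -> [42, 8, -42, -44] -> 42
  [49, 42, -39, -19, 5, -3, -8, -37] -> [49, 42, 5, -3, -8, -19, -37, -39] -> [42, -8] -> 42
  [47, -12, 17, 47, -47] -> [47, 47, 17, -12, -47] -> [-12] -> -12
  [5, -28, -10, -33, -34] -> [5, -10, -28, -33, -34] -> [-10, -28, -34] -> -10

32; 50; 42; 42; -12; -10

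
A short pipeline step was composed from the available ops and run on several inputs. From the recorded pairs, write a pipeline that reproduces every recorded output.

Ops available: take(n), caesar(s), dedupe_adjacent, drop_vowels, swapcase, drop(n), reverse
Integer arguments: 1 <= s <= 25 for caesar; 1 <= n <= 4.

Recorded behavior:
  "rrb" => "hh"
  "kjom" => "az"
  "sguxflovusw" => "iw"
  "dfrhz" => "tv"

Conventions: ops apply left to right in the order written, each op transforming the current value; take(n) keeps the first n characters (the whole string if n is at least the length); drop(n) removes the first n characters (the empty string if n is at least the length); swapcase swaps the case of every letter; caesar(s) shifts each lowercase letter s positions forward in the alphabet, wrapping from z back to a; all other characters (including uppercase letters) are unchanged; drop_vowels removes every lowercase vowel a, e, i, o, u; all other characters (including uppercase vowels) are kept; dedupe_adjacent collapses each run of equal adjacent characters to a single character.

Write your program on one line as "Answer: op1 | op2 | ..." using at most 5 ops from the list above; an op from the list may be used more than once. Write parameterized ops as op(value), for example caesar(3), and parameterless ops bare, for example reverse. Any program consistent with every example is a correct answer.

reverse | caesar(16) | reverse | take(2)

Check, running the answer program on each example:
  "rrb" -> "brr" -> "rhh" -> "hhr" -> "hh"
  "kjom" -> "mojk" -> "ceza" -> "azec" -> "az"
  "sguxflovusw" -> "wsuvolfxugs" -> "miklebvnkwi" -> "iwknvbelkim" -> "iw"
  "dfrhz" -> "zhrfd" -> "pxhvt" -> "tvhxp" -> "tv"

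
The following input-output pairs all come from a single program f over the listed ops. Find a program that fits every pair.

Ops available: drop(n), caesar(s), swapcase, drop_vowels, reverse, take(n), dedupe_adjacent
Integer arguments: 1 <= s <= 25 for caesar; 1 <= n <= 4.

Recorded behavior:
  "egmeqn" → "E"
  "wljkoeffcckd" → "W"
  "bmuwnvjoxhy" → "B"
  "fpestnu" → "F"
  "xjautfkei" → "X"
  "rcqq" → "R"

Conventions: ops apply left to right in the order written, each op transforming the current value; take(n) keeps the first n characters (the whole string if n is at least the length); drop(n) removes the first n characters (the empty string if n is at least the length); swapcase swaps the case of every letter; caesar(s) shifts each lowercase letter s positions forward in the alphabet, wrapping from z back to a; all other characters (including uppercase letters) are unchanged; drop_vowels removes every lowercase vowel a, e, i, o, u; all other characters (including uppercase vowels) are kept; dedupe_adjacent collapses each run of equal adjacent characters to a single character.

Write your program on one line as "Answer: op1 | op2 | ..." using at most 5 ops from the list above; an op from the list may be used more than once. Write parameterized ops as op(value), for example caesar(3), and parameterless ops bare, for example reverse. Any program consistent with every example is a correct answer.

take(4) | dedupe_adjacent | swapcase | take(1)

Check, running the answer program on each example:
  "egmeqn" -> "egme" -> "egme" -> "EGME" -> "E"
  "wljkoeffcckd" -> "wljk" -> "wljk" -> "WLJK" -> "W"
  "bmuwnvjoxhy" -> "bmuw" -> "bmuw" -> "BMUW" -> "B"
  "fpestnu" -> "fpes" -> "fpes" -> "FPES" -> "F"
  "xjautfkei" -> "xjau" -> "xjau" -> "XJAU" -> "X"
  "rcqq" -> "rcqq" -> "rcq" -> "RCQ" -> "R"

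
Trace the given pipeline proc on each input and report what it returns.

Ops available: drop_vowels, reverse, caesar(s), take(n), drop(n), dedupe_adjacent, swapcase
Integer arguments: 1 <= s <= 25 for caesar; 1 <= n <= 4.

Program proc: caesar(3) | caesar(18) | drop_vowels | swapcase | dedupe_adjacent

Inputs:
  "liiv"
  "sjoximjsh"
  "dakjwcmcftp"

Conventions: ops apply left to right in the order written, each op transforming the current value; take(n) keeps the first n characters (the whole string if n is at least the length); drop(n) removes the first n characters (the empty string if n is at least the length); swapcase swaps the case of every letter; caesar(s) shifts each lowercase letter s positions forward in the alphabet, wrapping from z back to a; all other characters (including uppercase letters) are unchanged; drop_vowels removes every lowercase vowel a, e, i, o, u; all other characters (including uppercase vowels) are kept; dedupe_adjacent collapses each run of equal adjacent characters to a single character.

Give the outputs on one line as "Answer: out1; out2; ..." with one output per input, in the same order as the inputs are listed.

Execution, op by op:
  "liiv" -> "olly" -> "gddq" -> "gddq" -> "GDDQ" -> "GDQ"
  "sjoximjsh" -> "vmralpmvk" -> "nejsdhenc" -> "njsdhnc" -> "NJSDHNC" -> "NJSDHNC"
  "dakjwcmcftp" -> "gdnmzfpfiws" -> "yvferxhxaok" -> "yvfrxhxk" -> "YVFRXHXK" -> "YVFRXHXK"

"GDQ"; "NJSDHNC"; "YVFRXHXK"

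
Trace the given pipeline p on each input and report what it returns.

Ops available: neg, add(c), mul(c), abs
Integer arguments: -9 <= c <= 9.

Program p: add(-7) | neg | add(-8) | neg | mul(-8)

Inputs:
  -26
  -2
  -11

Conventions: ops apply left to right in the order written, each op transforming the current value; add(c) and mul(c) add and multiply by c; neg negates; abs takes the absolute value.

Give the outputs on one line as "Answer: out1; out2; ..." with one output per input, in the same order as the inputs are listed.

Execution, op by op:
  -26 -> -33 -> 33 -> 25 -> -25 -> 200
  -2 -> -9 -> 9 -> 1 -> -1 -> 8
  -11 -> -18 -> 18 -> 10 -> -10 -> 80

200; 8; 80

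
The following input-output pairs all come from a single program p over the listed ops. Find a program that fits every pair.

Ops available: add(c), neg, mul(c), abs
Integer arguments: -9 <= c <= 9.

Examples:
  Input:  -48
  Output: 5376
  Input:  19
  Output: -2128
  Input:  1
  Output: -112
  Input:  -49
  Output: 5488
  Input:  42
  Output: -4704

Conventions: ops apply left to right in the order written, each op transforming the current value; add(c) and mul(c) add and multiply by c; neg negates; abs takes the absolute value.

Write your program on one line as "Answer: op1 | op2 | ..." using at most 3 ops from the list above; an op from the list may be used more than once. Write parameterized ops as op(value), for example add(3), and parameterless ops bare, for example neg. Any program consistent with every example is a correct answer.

mul(-7) | mul(-4) | mul(-4)

Check, running the answer program on each example:
  -48 -> 336 -> -1344 -> 5376
  19 -> -133 -> 532 -> -2128
  1 -> -7 -> 28 -> -112
  -49 -> 343 -> -1372 -> 5488
  42 -> -294 -> 1176 -> -4704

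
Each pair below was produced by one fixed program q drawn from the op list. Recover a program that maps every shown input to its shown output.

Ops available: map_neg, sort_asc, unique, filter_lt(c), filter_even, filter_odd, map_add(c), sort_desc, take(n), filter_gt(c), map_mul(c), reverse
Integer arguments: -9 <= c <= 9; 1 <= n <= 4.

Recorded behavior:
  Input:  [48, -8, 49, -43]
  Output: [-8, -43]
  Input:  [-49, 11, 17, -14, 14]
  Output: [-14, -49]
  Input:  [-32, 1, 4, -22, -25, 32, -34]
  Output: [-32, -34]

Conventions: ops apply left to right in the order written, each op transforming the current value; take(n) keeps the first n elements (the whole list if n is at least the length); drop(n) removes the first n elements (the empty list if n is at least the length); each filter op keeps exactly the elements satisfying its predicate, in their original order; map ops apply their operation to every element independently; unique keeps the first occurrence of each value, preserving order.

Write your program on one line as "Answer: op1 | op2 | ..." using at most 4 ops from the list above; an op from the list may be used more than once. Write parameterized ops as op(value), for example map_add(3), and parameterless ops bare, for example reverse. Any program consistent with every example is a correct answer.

sort_desc | reverse | take(2) | reverse

Check, running the answer program on each example:
  [48, -8, 49, -43] -> [49, 48, -8, -43] -> [-43, -8, 48, 49] -> [-43, -8] -> [-8, -43]
  [-49, 11, 17, -14, 14] -> [17, 14, 11, -14, -49] -> [-49, -14, 11, 14, 17] -> [-49, -14] -> [-14, -49]
  [-32, 1, 4, -22, -25, 32, -34] -> [32, 4, 1, -22, -25, -32, -34] -> [-34, -32, -25, -22, 1, 4, 32] -> [-34, -32] -> [-32, -34]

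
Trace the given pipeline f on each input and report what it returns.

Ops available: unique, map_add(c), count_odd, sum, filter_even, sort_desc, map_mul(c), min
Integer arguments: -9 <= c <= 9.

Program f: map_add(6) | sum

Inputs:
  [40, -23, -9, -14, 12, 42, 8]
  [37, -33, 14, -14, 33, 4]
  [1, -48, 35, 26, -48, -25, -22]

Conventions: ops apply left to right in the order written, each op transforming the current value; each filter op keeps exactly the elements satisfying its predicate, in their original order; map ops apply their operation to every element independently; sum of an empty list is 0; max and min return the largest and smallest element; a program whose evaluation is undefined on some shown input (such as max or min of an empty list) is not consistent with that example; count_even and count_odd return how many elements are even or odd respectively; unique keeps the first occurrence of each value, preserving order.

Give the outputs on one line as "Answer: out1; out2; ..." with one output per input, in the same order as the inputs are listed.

98; 77; -39

Execution, op by op:
  [40, -23, -9, -14, 12, 42, 8] -> [46, -17, -3, -8, 18, 48, 14] -> 98
  [37, -33, 14, -14, 33, 4] -> [43, -27, 20, -8, 39, 10] -> 77
  [1, -48, 35, 26, -48, -25, -22] -> [7, -42, 41, 32, -42, -19, -16] -> -39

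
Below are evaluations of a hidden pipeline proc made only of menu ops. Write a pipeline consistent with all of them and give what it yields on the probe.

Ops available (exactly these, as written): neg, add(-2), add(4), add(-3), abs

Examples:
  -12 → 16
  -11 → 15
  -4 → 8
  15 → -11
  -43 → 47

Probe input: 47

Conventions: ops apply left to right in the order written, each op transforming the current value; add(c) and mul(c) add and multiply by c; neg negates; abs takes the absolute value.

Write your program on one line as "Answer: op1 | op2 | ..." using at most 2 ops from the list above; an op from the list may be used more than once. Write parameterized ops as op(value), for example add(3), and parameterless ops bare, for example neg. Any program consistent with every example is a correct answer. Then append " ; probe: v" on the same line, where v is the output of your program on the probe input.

neg | add(4) ; probe: -43

Check, running the answer program on each example:
  -12 -> 12 -> 16
  -11 -> 11 -> 15
  -4 -> 4 -> 8
  15 -> -15 -> -11
  -43 -> 43 -> 47
  probe: 47 -> -47 -> -43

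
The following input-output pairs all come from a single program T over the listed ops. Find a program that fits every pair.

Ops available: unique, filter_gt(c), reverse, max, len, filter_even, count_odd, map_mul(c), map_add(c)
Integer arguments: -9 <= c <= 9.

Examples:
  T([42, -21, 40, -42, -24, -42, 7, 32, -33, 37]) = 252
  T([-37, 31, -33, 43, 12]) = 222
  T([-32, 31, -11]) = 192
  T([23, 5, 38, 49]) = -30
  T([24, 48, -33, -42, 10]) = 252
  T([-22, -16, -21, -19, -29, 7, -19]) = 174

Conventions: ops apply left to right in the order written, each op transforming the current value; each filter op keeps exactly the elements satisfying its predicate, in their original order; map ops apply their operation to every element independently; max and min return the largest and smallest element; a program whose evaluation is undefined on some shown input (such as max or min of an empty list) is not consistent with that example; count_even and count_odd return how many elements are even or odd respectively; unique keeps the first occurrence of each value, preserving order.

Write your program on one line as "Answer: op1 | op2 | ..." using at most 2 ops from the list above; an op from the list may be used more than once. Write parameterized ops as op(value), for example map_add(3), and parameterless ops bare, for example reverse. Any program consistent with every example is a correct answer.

map_mul(-6) | max

Check, running the answer program on each example:
  [42, -21, 40, -42, -24, -42, 7, 32, -33, 37] -> [-252, 126, -240, 252, 144, 252, -42, -192, 198, -222] -> 252
  [-37, 31, -33, 43, 12] -> [222, -186, 198, -258, -72] -> 222
  [-32, 31, -11] -> [192, -186, 66] -> 192
  [23, 5, 38, 49] -> [-138, -30, -228, -294] -> -30
  [24, 48, -33, -42, 10] -> [-144, -288, 198, 252, -60] -> 252
  [-22, -16, -21, -19, -29, 7, -19] -> [132, 96, 126, 114, 174, -42, 114] -> 174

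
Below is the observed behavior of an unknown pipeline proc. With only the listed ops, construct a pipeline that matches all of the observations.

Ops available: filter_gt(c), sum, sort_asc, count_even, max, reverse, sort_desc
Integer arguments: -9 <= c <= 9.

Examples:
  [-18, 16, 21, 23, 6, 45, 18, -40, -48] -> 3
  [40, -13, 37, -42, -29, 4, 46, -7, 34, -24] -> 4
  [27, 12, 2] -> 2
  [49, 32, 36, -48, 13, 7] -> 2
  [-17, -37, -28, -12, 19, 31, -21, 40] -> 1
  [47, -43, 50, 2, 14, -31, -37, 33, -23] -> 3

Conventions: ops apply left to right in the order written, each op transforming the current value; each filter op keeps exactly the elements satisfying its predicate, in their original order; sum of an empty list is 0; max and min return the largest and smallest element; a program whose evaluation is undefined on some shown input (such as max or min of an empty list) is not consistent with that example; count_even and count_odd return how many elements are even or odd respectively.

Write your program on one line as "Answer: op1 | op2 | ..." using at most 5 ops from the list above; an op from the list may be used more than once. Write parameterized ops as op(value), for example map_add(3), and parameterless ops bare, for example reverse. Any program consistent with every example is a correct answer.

reverse | sort_desc | sort_asc | filter_gt(-5) | count_even

Check, running the answer program on each example:
  [-18, 16, 21, 23, 6, 45, 18, -40, -48] -> [-48, -40, 18, 45, 6, 23, 21, 16, -18] -> [45, 23, 21, 18, 16, 6, -18, -40, -48] -> [-48, -40, -18, 6, 16, 18, 21, 23, 45] -> [6, 16, 18, 21, 23, 45] -> 3
  [40, -13, 37, -42, -29, 4, 46, -7, 34, -24] -> [-24, 34, -7, 46, 4, -29, -42, 37, -13, 40] -> [46, 40, 37, 34, 4, -7, -13, -24, -29, -42] -> [-42, -29, -24, -13, -7, 4, 34, 37, 40, 46] -> [4, 34, 37, 40, 46] -> 4
  [27, 12, 2] -> [2, 12, 27] -> [27, 12, 2] -> [2, 12, 27] -> [2, 12, 27] -> 2
  [49, 32, 36, -48, 13, 7] -> [7, 13, -48, 36, 32, 49] -> [49, 36, 32, 13, 7, -48] -> [-48, 7, 13, 32, 36, 49] -> [7, 13, 32, 36, 49] -> 2
  [-17, -37, -28, -12, 19, 31, -21, 40] -> [40, -21, 31, 19, -12, -28, -37, -17] -> [40, 31, 19, -12, -17, -21, -28, -37] -> [-37, -28, -21, -17, -12, 19, 31, 40] -> [19, 31, 40] -> 1
  [47, -43, 50, 2, 14, -31, -37, 33, -23] -> [-23, 33, -37, -31, 14, 2, 50, -43, 47] -> [50, 47, 33, 14, 2, -23, -31, -37, -43] -> [-43, -37, -31, -23, 2, 14, 33, 47, 50] -> [2, 14, 33, 47, 50] -> 3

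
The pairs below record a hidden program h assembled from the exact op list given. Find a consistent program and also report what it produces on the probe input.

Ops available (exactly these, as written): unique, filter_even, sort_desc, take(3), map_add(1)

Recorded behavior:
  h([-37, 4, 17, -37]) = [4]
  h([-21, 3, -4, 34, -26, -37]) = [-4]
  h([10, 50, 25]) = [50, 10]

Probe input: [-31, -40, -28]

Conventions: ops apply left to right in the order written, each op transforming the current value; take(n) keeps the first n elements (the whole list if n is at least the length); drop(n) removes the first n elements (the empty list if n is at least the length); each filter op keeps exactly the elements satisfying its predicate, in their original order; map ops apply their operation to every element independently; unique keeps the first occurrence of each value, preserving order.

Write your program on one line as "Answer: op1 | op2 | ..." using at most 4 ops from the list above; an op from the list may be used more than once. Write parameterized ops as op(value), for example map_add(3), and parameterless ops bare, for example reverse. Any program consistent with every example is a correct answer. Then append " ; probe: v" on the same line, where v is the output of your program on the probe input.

take(3) | filter_even | sort_desc ; probe: [-28, -40]

Check, running the answer program on each example:
  [-37, 4, 17, -37] -> [-37, 4, 17] -> [4] -> [4]
  [-21, 3, -4, 34, -26, -37] -> [-21, 3, -4] -> [-4] -> [-4]
  [10, 50, 25] -> [10, 50, 25] -> [10, 50] -> [50, 10]
  probe: [-31, -40, -28] -> [-31, -40, -28] -> [-40, -28] -> [-28, -40]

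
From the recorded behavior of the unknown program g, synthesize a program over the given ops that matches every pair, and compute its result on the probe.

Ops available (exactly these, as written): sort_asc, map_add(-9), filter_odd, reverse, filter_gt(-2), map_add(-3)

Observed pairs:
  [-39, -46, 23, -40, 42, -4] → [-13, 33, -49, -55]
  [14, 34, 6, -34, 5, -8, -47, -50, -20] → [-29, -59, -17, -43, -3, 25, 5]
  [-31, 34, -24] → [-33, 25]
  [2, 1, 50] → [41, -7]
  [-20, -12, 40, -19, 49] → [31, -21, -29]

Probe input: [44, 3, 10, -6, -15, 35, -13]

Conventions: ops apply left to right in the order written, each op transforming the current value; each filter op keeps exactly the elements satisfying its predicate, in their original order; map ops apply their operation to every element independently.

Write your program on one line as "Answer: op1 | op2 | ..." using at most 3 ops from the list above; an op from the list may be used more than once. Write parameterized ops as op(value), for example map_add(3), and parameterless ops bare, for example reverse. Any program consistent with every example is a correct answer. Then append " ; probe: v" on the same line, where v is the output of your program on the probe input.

map_add(-9) | reverse | filter_odd ; probe: [-15, 1, 35]

Check, running the answer program on each example:
  [-39, -46, 23, -40, 42, -4] -> [-48, -55, 14, -49, 33, -13] -> [-13, 33, -49, 14, -55, -48] -> [-13, 33, -49, -55]
  [14, 34, 6, -34, 5, -8, -47, -50, -20] -> [5, 25, -3, -43, -4, -17, -56, -59, -29] -> [-29, -59, -56, -17, -4, -43, -3, 25, 5] -> [-29, -59, -17, -43, -3, 25, 5]
  [-31, 34, -24] -> [-40, 25, -33] -> [-33, 25, -40] -> [-33, 25]
  [2, 1, 50] -> [-7, -8, 41] -> [41, -8, -7] -> [41, -7]
  [-20, -12, 40, -19, 49] -> [-29, -21, 31, -28, 40] -> [40, -28, 31, -21, -29] -> [31, -21, -29]
  probe: [44, 3, 10, -6, -15, 35, -13] -> [35, -6, 1, -15, -24, 26, -22] -> [-22, 26, -24, -15, 1, -6, 35] -> [-15, 1, 35]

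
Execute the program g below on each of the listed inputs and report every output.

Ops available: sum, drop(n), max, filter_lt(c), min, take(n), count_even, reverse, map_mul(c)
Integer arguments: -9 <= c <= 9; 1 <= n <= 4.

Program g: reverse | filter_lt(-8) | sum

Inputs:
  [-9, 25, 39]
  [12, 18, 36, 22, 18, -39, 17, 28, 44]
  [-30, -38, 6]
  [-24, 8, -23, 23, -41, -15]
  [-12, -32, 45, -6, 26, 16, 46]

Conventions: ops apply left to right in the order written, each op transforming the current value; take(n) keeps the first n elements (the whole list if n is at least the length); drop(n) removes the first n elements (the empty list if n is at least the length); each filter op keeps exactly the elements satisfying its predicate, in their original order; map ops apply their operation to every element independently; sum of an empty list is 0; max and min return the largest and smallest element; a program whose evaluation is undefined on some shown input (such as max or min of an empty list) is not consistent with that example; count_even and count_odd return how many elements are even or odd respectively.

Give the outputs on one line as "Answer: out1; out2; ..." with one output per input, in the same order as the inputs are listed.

-9; -39; -68; -103; -44

Execution, op by op:
  [-9, 25, 39] -> [39, 25, -9] -> [-9] -> -9
  [12, 18, 36, 22, 18, -39, 17, 28, 44] -> [44, 28, 17, -39, 18, 22, 36, 18, 12] -> [-39] -> -39
  [-30, -38, 6] -> [6, -38, -30] -> [-38, -30] -> -68
  [-24, 8, -23, 23, -41, -15] -> [-15, -41, 23, -23, 8, -24] -> [-15, -41, -23, -24] -> -103
  [-12, -32, 45, -6, 26, 16, 46] -> [46, 16, 26, -6, 45, -32, -12] -> [-32, -12] -> -44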